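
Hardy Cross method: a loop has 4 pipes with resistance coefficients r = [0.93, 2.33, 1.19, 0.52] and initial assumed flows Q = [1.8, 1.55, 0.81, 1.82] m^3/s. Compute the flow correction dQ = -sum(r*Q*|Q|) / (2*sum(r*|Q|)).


Numerator terms (r*Q*|Q|): 0.93*1.8*|1.8| = 3.0132; 2.33*1.55*|1.55| = 5.5978; 1.19*0.81*|0.81| = 0.7808; 0.52*1.82*|1.82| = 1.7224.
Sum of numerator = 11.1142.
Denominator terms (r*|Q|): 0.93*|1.8| = 1.674; 2.33*|1.55| = 3.6115; 1.19*|0.81| = 0.9639; 0.52*|1.82| = 0.9464.
2 * sum of denominator = 2 * 7.1958 = 14.3916.
dQ = -11.1142 / 14.3916 = -0.7723 m^3/s.

-0.7723


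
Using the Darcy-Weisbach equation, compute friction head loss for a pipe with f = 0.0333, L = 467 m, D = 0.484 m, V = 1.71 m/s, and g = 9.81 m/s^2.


Darcy-Weisbach equation: h_f = f * (L/D) * V^2/(2g).
f * L/D = 0.0333 * 467/0.484 = 32.1304.
V^2/(2g) = 1.71^2 / (2*9.81) = 2.9241 / 19.62 = 0.149 m.
h_f = 32.1304 * 0.149 = 4.789 m.

4.789


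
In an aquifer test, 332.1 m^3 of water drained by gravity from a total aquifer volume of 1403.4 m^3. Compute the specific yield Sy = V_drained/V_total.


Specific yield Sy = Volume drained / Total volume.
Sy = 332.1 / 1403.4
   = 0.2366.

0.2366


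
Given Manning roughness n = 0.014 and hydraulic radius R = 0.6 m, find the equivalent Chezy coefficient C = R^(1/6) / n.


The Chezy coefficient relates to Manning's n through C = R^(1/6) / n.
R^(1/6) = 0.6^(1/6) = 0.918386.
C = 0.918386 / 0.014 = 65.6 m^(1/2)/s.

65.6


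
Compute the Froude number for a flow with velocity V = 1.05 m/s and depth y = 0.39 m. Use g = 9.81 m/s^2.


The Froude number is defined as Fr = V / sqrt(g*y).
g*y = 9.81 * 0.39 = 3.8259.
sqrt(g*y) = sqrt(3.8259) = 1.956.
Fr = 1.05 / 1.956 = 0.5368.

0.5368


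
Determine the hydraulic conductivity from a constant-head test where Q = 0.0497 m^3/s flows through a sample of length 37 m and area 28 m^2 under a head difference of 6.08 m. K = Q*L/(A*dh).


From K = Q*L / (A*dh):
Numerator: Q*L = 0.0497 * 37 = 1.8389.
Denominator: A*dh = 28 * 6.08 = 170.24.
K = 1.8389 / 170.24 = 0.010802 m/s.

0.010802


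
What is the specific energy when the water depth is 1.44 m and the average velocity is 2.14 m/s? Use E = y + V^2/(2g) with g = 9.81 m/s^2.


Specific energy E = y + V^2/(2g).
Velocity head = V^2/(2g) = 2.14^2 / (2*9.81) = 4.5796 / 19.62 = 0.2334 m.
E = 1.44 + 0.2334 = 1.6734 m.

1.6734


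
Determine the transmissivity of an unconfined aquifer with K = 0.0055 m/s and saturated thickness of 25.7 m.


Transmissivity is defined as T = K * h.
T = 0.0055 * 25.7
  = 0.1413 m^2/s.

0.1413


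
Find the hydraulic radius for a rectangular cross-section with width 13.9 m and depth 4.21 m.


For a rectangular section:
Flow area A = b * y = 13.9 * 4.21 = 58.52 m^2.
Wetted perimeter P = b + 2y = 13.9 + 2*4.21 = 22.32 m.
Hydraulic radius R = A/P = 58.52 / 22.32 = 2.6218 m.

2.6218


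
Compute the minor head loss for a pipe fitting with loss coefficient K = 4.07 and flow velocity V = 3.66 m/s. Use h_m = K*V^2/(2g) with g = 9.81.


Minor loss formula: h_m = K * V^2/(2g).
V^2 = 3.66^2 = 13.3956.
V^2/(2g) = 13.3956 / 19.62 = 0.6828 m.
h_m = 4.07 * 0.6828 = 2.7788 m.

2.7788


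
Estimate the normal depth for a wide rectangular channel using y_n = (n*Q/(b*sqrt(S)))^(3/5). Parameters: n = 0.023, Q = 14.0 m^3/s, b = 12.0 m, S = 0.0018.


We use the wide-channel approximation y_n = (n*Q/(b*sqrt(S)))^(3/5).
sqrt(S) = sqrt(0.0018) = 0.042426.
Numerator: n*Q = 0.023 * 14.0 = 0.322.
Denominator: b*sqrt(S) = 12.0 * 0.042426 = 0.509112.
arg = 0.6325.
y_n = 0.6325^(3/5) = 0.7597 m.

0.7597


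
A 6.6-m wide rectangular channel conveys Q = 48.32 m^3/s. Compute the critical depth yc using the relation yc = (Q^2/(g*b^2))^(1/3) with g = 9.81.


Using yc = (Q^2 / (g * b^2))^(1/3):
Q^2 = 48.32^2 = 2334.82.
g * b^2 = 9.81 * 6.6^2 = 9.81 * 43.56 = 427.32.
Q^2 / (g*b^2) = 2334.82 / 427.32 = 5.4639.
yc = 5.4639^(1/3) = 1.7613 m.

1.7613


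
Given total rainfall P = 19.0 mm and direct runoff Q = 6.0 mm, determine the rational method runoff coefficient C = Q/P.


The runoff coefficient C = runoff depth / rainfall depth.
C = 6.0 / 19.0
  = 0.3158.

0.3158


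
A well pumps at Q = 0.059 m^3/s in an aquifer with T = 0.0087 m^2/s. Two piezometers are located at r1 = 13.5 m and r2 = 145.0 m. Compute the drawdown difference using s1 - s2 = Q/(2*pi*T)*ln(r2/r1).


Thiem equation: s1 - s2 = Q/(2*pi*T) * ln(r2/r1).
ln(r2/r1) = ln(145.0/13.5) = 2.374.
Q/(2*pi*T) = 0.059 / (2*pi*0.0087) = 0.059 / 0.0547 = 1.0793.
s1 - s2 = 1.0793 * 2.374 = 2.5624 m.

2.5624


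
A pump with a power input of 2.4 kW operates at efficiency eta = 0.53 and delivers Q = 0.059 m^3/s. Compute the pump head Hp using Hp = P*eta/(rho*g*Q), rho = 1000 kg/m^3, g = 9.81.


Pump head formula: Hp = P * eta / (rho * g * Q).
Numerator: P * eta = 2.4 * 1000 * 0.53 = 1272.0 W.
Denominator: rho * g * Q = 1000 * 9.81 * 0.059 = 578.79.
Hp = 1272.0 / 578.79 = 2.2 m.

2.2


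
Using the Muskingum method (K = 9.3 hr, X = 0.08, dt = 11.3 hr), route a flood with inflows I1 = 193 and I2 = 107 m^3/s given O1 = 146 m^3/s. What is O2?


Muskingum coefficients:
denom = 2*K*(1-X) + dt = 2*9.3*(1-0.08) + 11.3 = 28.412.
C0 = (dt - 2*K*X)/denom = (11.3 - 2*9.3*0.08)/28.412 = 0.3453.
C1 = (dt + 2*K*X)/denom = (11.3 + 2*9.3*0.08)/28.412 = 0.4501.
C2 = (2*K*(1-X) - dt)/denom = 0.2046.
O2 = C0*I2 + C1*I1 + C2*O1
   = 0.3453*107 + 0.4501*193 + 0.2046*146
   = 153.69 m^3/s.

153.69


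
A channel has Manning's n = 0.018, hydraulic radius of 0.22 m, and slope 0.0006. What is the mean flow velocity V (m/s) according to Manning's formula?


Manning's equation gives V = (1/n) * R^(2/3) * S^(1/2).
First, compute R^(2/3) = 0.22^(2/3) = 0.3644.
Next, S^(1/2) = 0.0006^(1/2) = 0.024495.
Then 1/n = 1/0.018 = 55.56.
V = 55.56 * 0.3644 * 0.024495 = 0.4959 m/s.

0.4959


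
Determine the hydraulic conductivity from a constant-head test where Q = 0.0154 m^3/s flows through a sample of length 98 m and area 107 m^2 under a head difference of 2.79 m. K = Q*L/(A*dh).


From K = Q*L / (A*dh):
Numerator: Q*L = 0.0154 * 98 = 1.5092.
Denominator: A*dh = 107 * 2.79 = 298.53.
K = 1.5092 / 298.53 = 0.005055 m/s.

0.005055


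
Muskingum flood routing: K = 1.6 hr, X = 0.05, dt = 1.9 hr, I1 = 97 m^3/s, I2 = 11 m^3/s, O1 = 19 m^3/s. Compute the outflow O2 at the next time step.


Muskingum coefficients:
denom = 2*K*(1-X) + dt = 2*1.6*(1-0.05) + 1.9 = 4.94.
C0 = (dt - 2*K*X)/denom = (1.9 - 2*1.6*0.05)/4.94 = 0.3522.
C1 = (dt + 2*K*X)/denom = (1.9 + 2*1.6*0.05)/4.94 = 0.417.
C2 = (2*K*(1-X) - dt)/denom = 0.2308.
O2 = C0*I2 + C1*I1 + C2*O1
   = 0.3522*11 + 0.417*97 + 0.2308*19
   = 48.71 m^3/s.

48.71


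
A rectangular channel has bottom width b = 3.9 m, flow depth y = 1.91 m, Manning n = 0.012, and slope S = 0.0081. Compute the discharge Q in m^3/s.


For a rectangular channel, the cross-sectional area A = b * y = 3.9 * 1.91 = 7.45 m^2.
The wetted perimeter P = b + 2y = 3.9 + 2*1.91 = 7.72 m.
Hydraulic radius R = A/P = 7.45/7.72 = 0.9649 m.
Velocity V = (1/n)*R^(2/3)*S^(1/2) = (1/0.012)*0.9649^(2/3)*0.0081^(1/2) = 7.3234 m/s.
Discharge Q = A * V = 7.45 * 7.3234 = 54.552 m^3/s.

54.552


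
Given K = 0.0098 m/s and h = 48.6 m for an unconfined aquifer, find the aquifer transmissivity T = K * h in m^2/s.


Transmissivity is defined as T = K * h.
T = 0.0098 * 48.6
  = 0.4763 m^2/s.

0.4763


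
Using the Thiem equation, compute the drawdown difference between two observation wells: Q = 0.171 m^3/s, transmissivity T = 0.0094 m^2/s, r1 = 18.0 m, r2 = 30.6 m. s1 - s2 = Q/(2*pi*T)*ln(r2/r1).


Thiem equation: s1 - s2 = Q/(2*pi*T) * ln(r2/r1).
ln(r2/r1) = ln(30.6/18.0) = 0.5306.
Q/(2*pi*T) = 0.171 / (2*pi*0.0094) = 0.171 / 0.0591 = 2.8953.
s1 - s2 = 2.8953 * 0.5306 = 1.5363 m.

1.5363


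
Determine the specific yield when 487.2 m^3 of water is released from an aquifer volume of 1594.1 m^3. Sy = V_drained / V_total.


Specific yield Sy = Volume drained / Total volume.
Sy = 487.2 / 1594.1
   = 0.3056.

0.3056


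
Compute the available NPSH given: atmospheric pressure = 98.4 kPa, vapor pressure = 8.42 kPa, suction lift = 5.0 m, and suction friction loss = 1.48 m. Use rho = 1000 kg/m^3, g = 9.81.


NPSHa = p_atm/(rho*g) - z_s - hf_s - p_vap/(rho*g).
p_atm/(rho*g) = 98.4*1000 / (1000*9.81) = 10.031 m.
p_vap/(rho*g) = 8.42*1000 / (1000*9.81) = 0.858 m.
NPSHa = 10.031 - 5.0 - 1.48 - 0.858
      = 2.69 m.

2.69


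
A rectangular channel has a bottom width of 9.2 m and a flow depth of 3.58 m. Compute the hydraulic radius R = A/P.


For a rectangular section:
Flow area A = b * y = 9.2 * 3.58 = 32.94 m^2.
Wetted perimeter P = b + 2y = 9.2 + 2*3.58 = 16.36 m.
Hydraulic radius R = A/P = 32.94 / 16.36 = 2.0132 m.

2.0132


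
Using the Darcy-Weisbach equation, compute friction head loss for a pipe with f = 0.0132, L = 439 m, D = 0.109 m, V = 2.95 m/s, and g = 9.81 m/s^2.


Darcy-Weisbach equation: h_f = f * (L/D) * V^2/(2g).
f * L/D = 0.0132 * 439/0.109 = 53.1633.
V^2/(2g) = 2.95^2 / (2*9.81) = 8.7025 / 19.62 = 0.4436 m.
h_f = 53.1633 * 0.4436 = 23.581 m.

23.581


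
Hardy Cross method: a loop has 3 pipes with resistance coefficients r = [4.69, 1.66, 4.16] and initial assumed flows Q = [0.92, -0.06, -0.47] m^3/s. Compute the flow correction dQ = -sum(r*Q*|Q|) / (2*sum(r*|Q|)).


Numerator terms (r*Q*|Q|): 4.69*0.92*|0.92| = 3.9696; 1.66*-0.06*|-0.06| = -0.006; 4.16*-0.47*|-0.47| = -0.9189.
Sum of numerator = 3.0447.
Denominator terms (r*|Q|): 4.69*|0.92| = 4.3148; 1.66*|-0.06| = 0.0996; 4.16*|-0.47| = 1.9552.
2 * sum of denominator = 2 * 6.3696 = 12.7392.
dQ = -3.0447 / 12.7392 = -0.239 m^3/s.

-0.239


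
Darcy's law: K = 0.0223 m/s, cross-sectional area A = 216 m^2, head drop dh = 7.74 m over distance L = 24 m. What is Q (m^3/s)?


Darcy's law: Q = K * A * i, where i = dh/L.
Hydraulic gradient i = 7.74 / 24 = 0.3225.
Q = 0.0223 * 216 * 0.3225
  = 1.5534 m^3/s.

1.5534


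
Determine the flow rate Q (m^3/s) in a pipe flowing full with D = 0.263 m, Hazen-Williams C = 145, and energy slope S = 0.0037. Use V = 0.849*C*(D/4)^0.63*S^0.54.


For a full circular pipe, R = D/4 = 0.263/4 = 0.0658 m.
V = 0.849 * 145 * 0.0658^0.63 * 0.0037^0.54
  = 0.849 * 145 * 0.180001 * 0.048622
  = 1.0774 m/s.
Pipe area A = pi*D^2/4 = pi*0.263^2/4 = 0.0543 m^2.
Q = A * V = 0.0543 * 1.0774 = 0.0585 m^3/s.

0.0585


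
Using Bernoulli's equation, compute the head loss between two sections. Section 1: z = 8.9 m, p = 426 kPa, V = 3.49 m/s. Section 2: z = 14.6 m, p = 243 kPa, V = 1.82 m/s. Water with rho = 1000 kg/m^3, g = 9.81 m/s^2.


Total head at each section: H = z + p/(rho*g) + V^2/(2g).
H1 = 8.9 + 426*1000/(1000*9.81) + 3.49^2/(2*9.81)
   = 8.9 + 43.425 + 0.6208
   = 52.946 m.
H2 = 14.6 + 243*1000/(1000*9.81) + 1.82^2/(2*9.81)
   = 14.6 + 24.771 + 0.1688
   = 39.539 m.
h_L = H1 - H2 = 52.946 - 39.539 = 13.406 m.

13.406


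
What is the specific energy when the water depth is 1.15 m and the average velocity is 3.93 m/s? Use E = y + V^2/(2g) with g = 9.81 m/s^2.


Specific energy E = y + V^2/(2g).
Velocity head = V^2/(2g) = 3.93^2 / (2*9.81) = 15.4449 / 19.62 = 0.7872 m.
E = 1.15 + 0.7872 = 1.9372 m.

1.9372


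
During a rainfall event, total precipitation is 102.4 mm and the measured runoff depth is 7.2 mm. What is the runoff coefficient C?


The runoff coefficient C = runoff depth / rainfall depth.
C = 7.2 / 102.4
  = 0.0703.

0.0703


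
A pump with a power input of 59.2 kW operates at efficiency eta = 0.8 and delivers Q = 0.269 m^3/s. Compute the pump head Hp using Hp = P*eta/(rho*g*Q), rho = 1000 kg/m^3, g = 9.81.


Pump head formula: Hp = P * eta / (rho * g * Q).
Numerator: P * eta = 59.2 * 1000 * 0.8 = 47360.0 W.
Denominator: rho * g * Q = 1000 * 9.81 * 0.269 = 2638.89.
Hp = 47360.0 / 2638.89 = 17.95 m.

17.95


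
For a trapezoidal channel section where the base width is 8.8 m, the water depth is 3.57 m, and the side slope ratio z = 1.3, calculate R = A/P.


For a trapezoidal section with side slope z:
A = (b + z*y)*y = (8.8 + 1.3*3.57)*3.57 = 47.984 m^2.
P = b + 2*y*sqrt(1 + z^2) = 8.8 + 2*3.57*sqrt(1 + 1.3^2) = 20.51 m.
R = A/P = 47.984 / 20.51 = 2.3395 m.

2.3395


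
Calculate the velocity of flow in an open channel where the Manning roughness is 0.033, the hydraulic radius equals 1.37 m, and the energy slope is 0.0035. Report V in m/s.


Manning's equation gives V = (1/n) * R^(2/3) * S^(1/2).
First, compute R^(2/3) = 1.37^(2/3) = 1.2335.
Next, S^(1/2) = 0.0035^(1/2) = 0.059161.
Then 1/n = 1/0.033 = 30.3.
V = 30.3 * 1.2335 * 0.059161 = 2.2114 m/s.

2.2114


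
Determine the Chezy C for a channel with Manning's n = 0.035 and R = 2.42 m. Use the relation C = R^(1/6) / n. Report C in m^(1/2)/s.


The Chezy coefficient relates to Manning's n through C = R^(1/6) / n.
R^(1/6) = 2.42^(1/6) = 1.158695.
C = 1.158695 / 0.035 = 33.11 m^(1/2)/s.

33.11


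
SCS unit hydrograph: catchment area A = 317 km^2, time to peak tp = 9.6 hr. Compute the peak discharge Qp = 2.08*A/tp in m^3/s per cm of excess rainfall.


SCS formula: Qp = 2.08 * A / tp.
Qp = 2.08 * 317 / 9.6
   = 659.36 / 9.6
   = 68.68 m^3/s per cm.

68.68


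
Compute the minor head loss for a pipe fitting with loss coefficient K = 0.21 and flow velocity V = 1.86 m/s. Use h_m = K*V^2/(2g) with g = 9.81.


Minor loss formula: h_m = K * V^2/(2g).
V^2 = 1.86^2 = 3.4596.
V^2/(2g) = 3.4596 / 19.62 = 0.1763 m.
h_m = 0.21 * 0.1763 = 0.037 m.

0.037


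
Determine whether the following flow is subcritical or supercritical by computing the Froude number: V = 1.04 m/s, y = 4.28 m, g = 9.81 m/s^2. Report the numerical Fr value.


The Froude number is defined as Fr = V / sqrt(g*y).
g*y = 9.81 * 4.28 = 41.9868.
sqrt(g*y) = sqrt(41.9868) = 6.4797.
Fr = 1.04 / 6.4797 = 0.1605.
Since Fr < 1, the flow is subcritical.

0.1605


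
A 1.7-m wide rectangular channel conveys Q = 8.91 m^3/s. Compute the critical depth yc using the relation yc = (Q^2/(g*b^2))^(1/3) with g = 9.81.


Using yc = (Q^2 / (g * b^2))^(1/3):
Q^2 = 8.91^2 = 79.39.
g * b^2 = 9.81 * 1.7^2 = 9.81 * 2.89 = 28.35.
Q^2 / (g*b^2) = 79.39 / 28.35 = 2.8004.
yc = 2.8004^(1/3) = 1.4095 m.

1.4095


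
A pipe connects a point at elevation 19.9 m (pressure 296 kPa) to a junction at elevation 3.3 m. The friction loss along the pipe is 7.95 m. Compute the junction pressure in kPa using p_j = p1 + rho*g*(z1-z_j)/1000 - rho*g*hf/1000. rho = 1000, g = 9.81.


Junction pressure: p_j = p1 + rho*g*(z1 - z_j)/1000 - rho*g*hf/1000.
Elevation term = 1000*9.81*(19.9 - 3.3)/1000 = 162.846 kPa.
Friction term = 1000*9.81*7.95/1000 = 77.99 kPa.
p_j = 296 + 162.846 - 77.99 = 380.86 kPa.

380.86


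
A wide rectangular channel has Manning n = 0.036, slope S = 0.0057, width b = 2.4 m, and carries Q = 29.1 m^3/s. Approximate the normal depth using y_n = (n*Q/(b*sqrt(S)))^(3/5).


We use the wide-channel approximation y_n = (n*Q/(b*sqrt(S)))^(3/5).
sqrt(S) = sqrt(0.0057) = 0.075498.
Numerator: n*Q = 0.036 * 29.1 = 1.0476.
Denominator: b*sqrt(S) = 2.4 * 0.075498 = 0.181195.
arg = 5.7816.
y_n = 5.7816^(3/5) = 2.8657 m.

2.8657


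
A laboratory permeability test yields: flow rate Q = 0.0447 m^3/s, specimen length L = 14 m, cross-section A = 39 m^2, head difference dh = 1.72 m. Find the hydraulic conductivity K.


From K = Q*L / (A*dh):
Numerator: Q*L = 0.0447 * 14 = 0.6258.
Denominator: A*dh = 39 * 1.72 = 67.08.
K = 0.6258 / 67.08 = 0.009329 m/s.

0.009329


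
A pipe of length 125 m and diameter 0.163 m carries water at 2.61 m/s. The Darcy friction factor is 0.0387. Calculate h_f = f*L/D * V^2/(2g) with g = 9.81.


Darcy-Weisbach equation: h_f = f * (L/D) * V^2/(2g).
f * L/D = 0.0387 * 125/0.163 = 29.6779.
V^2/(2g) = 2.61^2 / (2*9.81) = 6.8121 / 19.62 = 0.3472 m.
h_f = 29.6779 * 0.3472 = 10.304 m.

10.304


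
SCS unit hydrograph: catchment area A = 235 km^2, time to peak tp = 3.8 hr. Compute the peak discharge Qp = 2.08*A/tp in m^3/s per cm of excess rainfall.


SCS formula: Qp = 2.08 * A / tp.
Qp = 2.08 * 235 / 3.8
   = 488.8 / 3.8
   = 128.63 m^3/s per cm.

128.63


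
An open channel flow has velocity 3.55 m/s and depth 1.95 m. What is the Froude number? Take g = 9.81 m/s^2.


The Froude number is defined as Fr = V / sqrt(g*y).
g*y = 9.81 * 1.95 = 19.1295.
sqrt(g*y) = sqrt(19.1295) = 4.3737.
Fr = 3.55 / 4.3737 = 0.8117.

0.8117


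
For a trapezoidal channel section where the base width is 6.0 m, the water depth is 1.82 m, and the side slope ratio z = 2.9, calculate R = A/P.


For a trapezoidal section with side slope z:
A = (b + z*y)*y = (6.0 + 2.9*1.82)*1.82 = 20.526 m^2.
P = b + 2*y*sqrt(1 + z^2) = 6.0 + 2*1.82*sqrt(1 + 2.9^2) = 17.166 m.
R = A/P = 20.526 / 17.166 = 1.1957 m.

1.1957


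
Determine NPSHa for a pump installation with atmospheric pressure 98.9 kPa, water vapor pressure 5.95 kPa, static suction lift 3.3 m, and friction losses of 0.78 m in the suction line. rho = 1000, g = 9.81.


NPSHa = p_atm/(rho*g) - z_s - hf_s - p_vap/(rho*g).
p_atm/(rho*g) = 98.9*1000 / (1000*9.81) = 10.082 m.
p_vap/(rho*g) = 5.95*1000 / (1000*9.81) = 0.607 m.
NPSHa = 10.082 - 3.3 - 0.78 - 0.607
      = 5.4 m.

5.4


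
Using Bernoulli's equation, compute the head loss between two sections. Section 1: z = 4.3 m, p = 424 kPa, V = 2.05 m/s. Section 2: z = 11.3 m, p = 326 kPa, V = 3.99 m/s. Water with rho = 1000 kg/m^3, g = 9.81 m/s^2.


Total head at each section: H = z + p/(rho*g) + V^2/(2g).
H1 = 4.3 + 424*1000/(1000*9.81) + 2.05^2/(2*9.81)
   = 4.3 + 43.221 + 0.2142
   = 47.735 m.
H2 = 11.3 + 326*1000/(1000*9.81) + 3.99^2/(2*9.81)
   = 11.3 + 33.231 + 0.8114
   = 45.343 m.
h_L = H1 - H2 = 47.735 - 45.343 = 2.393 m.

2.393


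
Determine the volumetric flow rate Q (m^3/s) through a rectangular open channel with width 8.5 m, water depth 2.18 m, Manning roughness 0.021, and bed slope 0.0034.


For a rectangular channel, the cross-sectional area A = b * y = 8.5 * 2.18 = 18.53 m^2.
The wetted perimeter P = b + 2y = 8.5 + 2*2.18 = 12.86 m.
Hydraulic radius R = A/P = 18.53/12.86 = 1.4409 m.
Velocity V = (1/n)*R^(2/3)*S^(1/2) = (1/0.021)*1.4409^(2/3)*0.0034^(1/2) = 3.5422 m/s.
Discharge Q = A * V = 18.53 * 3.5422 = 65.637 m^3/s.

65.637


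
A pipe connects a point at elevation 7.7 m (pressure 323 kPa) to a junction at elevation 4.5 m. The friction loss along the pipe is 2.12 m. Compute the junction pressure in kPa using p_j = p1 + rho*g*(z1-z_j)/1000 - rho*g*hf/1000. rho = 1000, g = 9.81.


Junction pressure: p_j = p1 + rho*g*(z1 - z_j)/1000 - rho*g*hf/1000.
Elevation term = 1000*9.81*(7.7 - 4.5)/1000 = 31.392 kPa.
Friction term = 1000*9.81*2.12/1000 = 20.797 kPa.
p_j = 323 + 31.392 - 20.797 = 333.59 kPa.

333.59


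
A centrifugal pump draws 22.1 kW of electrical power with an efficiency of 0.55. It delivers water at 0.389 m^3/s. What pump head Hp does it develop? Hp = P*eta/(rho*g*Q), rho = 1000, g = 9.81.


Pump head formula: Hp = P * eta / (rho * g * Q).
Numerator: P * eta = 22.1 * 1000 * 0.55 = 12155.0 W.
Denominator: rho * g * Q = 1000 * 9.81 * 0.389 = 3816.09.
Hp = 12155.0 / 3816.09 = 3.19 m.

3.19


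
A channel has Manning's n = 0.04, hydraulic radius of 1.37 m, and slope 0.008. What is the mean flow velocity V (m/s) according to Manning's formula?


Manning's equation gives V = (1/n) * R^(2/3) * S^(1/2).
First, compute R^(2/3) = 1.37^(2/3) = 1.2335.
Next, S^(1/2) = 0.008^(1/2) = 0.089443.
Then 1/n = 1/0.04 = 25.0.
V = 25.0 * 1.2335 * 0.089443 = 2.7582 m/s.

2.7582


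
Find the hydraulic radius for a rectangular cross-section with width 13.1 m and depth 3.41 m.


For a rectangular section:
Flow area A = b * y = 13.1 * 3.41 = 44.67 m^2.
Wetted perimeter P = b + 2y = 13.1 + 2*3.41 = 19.92 m.
Hydraulic radius R = A/P = 44.67 / 19.92 = 2.2425 m.

2.2425


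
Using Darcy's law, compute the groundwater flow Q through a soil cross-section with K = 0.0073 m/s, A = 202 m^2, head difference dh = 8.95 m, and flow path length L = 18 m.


Darcy's law: Q = K * A * i, where i = dh/L.
Hydraulic gradient i = 8.95 / 18 = 0.497222.
Q = 0.0073 * 202 * 0.497222
  = 0.7332 m^3/s.

0.7332


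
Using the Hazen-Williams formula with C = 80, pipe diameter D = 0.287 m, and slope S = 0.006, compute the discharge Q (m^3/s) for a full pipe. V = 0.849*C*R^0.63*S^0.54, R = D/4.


For a full circular pipe, R = D/4 = 0.287/4 = 0.0717 m.
V = 0.849 * 80 * 0.0717^0.63 * 0.006^0.54
  = 0.849 * 80 * 0.190181 * 0.063125
  = 0.8154 m/s.
Pipe area A = pi*D^2/4 = pi*0.287^2/4 = 0.0647 m^2.
Q = A * V = 0.0647 * 0.8154 = 0.0527 m^3/s.

0.0527


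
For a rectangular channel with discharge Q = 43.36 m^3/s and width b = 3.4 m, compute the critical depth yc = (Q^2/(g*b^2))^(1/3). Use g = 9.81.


Using yc = (Q^2 / (g * b^2))^(1/3):
Q^2 = 43.36^2 = 1880.09.
g * b^2 = 9.81 * 3.4^2 = 9.81 * 11.56 = 113.4.
Q^2 / (g*b^2) = 1880.09 / 113.4 = 16.5793.
yc = 16.5793^(1/3) = 2.5499 m.

2.5499


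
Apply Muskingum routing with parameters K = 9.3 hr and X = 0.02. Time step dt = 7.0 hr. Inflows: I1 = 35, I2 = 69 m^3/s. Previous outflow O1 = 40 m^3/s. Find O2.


Muskingum coefficients:
denom = 2*K*(1-X) + dt = 2*9.3*(1-0.02) + 7.0 = 25.228.
C0 = (dt - 2*K*X)/denom = (7.0 - 2*9.3*0.02)/25.228 = 0.2627.
C1 = (dt + 2*K*X)/denom = (7.0 + 2*9.3*0.02)/25.228 = 0.2922.
C2 = (2*K*(1-X) - dt)/denom = 0.4451.
O2 = C0*I2 + C1*I1 + C2*O1
   = 0.2627*69 + 0.2922*35 + 0.4451*40
   = 46.16 m^3/s.

46.16


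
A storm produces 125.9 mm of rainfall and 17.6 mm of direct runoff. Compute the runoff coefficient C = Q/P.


The runoff coefficient C = runoff depth / rainfall depth.
C = 17.6 / 125.9
  = 0.1398.

0.1398


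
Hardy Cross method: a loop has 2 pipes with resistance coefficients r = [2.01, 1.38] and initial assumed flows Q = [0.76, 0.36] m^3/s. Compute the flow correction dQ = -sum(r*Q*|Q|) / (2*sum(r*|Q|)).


Numerator terms (r*Q*|Q|): 2.01*0.76*|0.76| = 1.161; 1.38*0.36*|0.36| = 0.1788.
Sum of numerator = 1.3398.
Denominator terms (r*|Q|): 2.01*|0.76| = 1.5276; 1.38*|0.36| = 0.4968.
2 * sum of denominator = 2 * 2.0244 = 4.0488.
dQ = -1.3398 / 4.0488 = -0.3309 m^3/s.

-0.3309


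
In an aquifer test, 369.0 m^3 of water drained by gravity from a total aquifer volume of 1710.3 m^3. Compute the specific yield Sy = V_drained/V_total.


Specific yield Sy = Volume drained / Total volume.
Sy = 369.0 / 1710.3
   = 0.2158.

0.2158


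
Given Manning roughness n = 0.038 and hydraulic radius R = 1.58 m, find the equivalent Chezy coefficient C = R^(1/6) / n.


The Chezy coefficient relates to Manning's n through C = R^(1/6) / n.
R^(1/6) = 1.58^(1/6) = 1.079219.
C = 1.079219 / 0.038 = 28.4 m^(1/2)/s.

28.4


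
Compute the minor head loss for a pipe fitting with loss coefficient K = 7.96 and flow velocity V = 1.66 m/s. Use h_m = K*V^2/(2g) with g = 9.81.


Minor loss formula: h_m = K * V^2/(2g).
V^2 = 1.66^2 = 2.7556.
V^2/(2g) = 2.7556 / 19.62 = 0.1404 m.
h_m = 7.96 * 0.1404 = 1.118 m.

1.118


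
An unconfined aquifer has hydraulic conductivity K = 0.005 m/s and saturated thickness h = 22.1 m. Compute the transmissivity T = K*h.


Transmissivity is defined as T = K * h.
T = 0.005 * 22.1
  = 0.1105 m^2/s.

0.1105


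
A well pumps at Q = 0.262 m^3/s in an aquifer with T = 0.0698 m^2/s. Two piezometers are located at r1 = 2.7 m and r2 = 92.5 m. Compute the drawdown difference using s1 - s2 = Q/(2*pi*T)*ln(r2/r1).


Thiem equation: s1 - s2 = Q/(2*pi*T) * ln(r2/r1).
ln(r2/r1) = ln(92.5/2.7) = 3.534.
Q/(2*pi*T) = 0.262 / (2*pi*0.0698) = 0.262 / 0.4386 = 0.5974.
s1 - s2 = 0.5974 * 3.534 = 2.1112 m.

2.1112


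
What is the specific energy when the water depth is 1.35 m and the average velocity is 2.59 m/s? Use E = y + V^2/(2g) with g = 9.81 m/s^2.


Specific energy E = y + V^2/(2g).
Velocity head = V^2/(2g) = 2.59^2 / (2*9.81) = 6.7081 / 19.62 = 0.3419 m.
E = 1.35 + 0.3419 = 1.6919 m.

1.6919


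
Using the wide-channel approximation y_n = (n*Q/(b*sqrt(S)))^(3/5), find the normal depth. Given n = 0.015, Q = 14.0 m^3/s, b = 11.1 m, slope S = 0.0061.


We use the wide-channel approximation y_n = (n*Q/(b*sqrt(S)))^(3/5).
sqrt(S) = sqrt(0.0061) = 0.078102.
Numerator: n*Q = 0.015 * 14.0 = 0.21.
Denominator: b*sqrt(S) = 11.1 * 0.078102 = 0.866932.
arg = 0.2422.
y_n = 0.2422^(3/5) = 0.4271 m.

0.4271


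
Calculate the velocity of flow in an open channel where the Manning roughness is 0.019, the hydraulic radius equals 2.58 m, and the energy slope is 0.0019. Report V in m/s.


Manning's equation gives V = (1/n) * R^(2/3) * S^(1/2).
First, compute R^(2/3) = 2.58^(2/3) = 1.8811.
Next, S^(1/2) = 0.0019^(1/2) = 0.043589.
Then 1/n = 1/0.019 = 52.63.
V = 52.63 * 1.8811 * 0.043589 = 4.3156 m/s.

4.3156


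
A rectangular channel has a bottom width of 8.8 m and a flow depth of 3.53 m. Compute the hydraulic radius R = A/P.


For a rectangular section:
Flow area A = b * y = 8.8 * 3.53 = 31.06 m^2.
Wetted perimeter P = b + 2y = 8.8 + 2*3.53 = 15.86 m.
Hydraulic radius R = A/P = 31.06 / 15.86 = 1.9586 m.

1.9586


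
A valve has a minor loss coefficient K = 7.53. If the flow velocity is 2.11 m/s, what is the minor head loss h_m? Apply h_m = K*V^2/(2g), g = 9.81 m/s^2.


Minor loss formula: h_m = K * V^2/(2g).
V^2 = 2.11^2 = 4.4521.
V^2/(2g) = 4.4521 / 19.62 = 0.2269 m.
h_m = 7.53 * 0.2269 = 1.7087 m.

1.7087


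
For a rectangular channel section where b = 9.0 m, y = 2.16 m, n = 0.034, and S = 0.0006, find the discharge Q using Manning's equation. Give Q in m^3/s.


For a rectangular channel, the cross-sectional area A = b * y = 9.0 * 2.16 = 19.44 m^2.
The wetted perimeter P = b + 2y = 9.0 + 2*2.16 = 13.32 m.
Hydraulic radius R = A/P = 19.44/13.32 = 1.4595 m.
Velocity V = (1/n)*R^(2/3)*S^(1/2) = (1/0.034)*1.4595^(2/3)*0.0006^(1/2) = 0.927 m/s.
Discharge Q = A * V = 19.44 * 0.927 = 18.02 m^3/s.

18.02


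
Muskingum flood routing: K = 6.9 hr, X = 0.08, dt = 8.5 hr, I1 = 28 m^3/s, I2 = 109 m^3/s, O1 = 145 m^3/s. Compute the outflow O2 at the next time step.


Muskingum coefficients:
denom = 2*K*(1-X) + dt = 2*6.9*(1-0.08) + 8.5 = 21.196.
C0 = (dt - 2*K*X)/denom = (8.5 - 2*6.9*0.08)/21.196 = 0.3489.
C1 = (dt + 2*K*X)/denom = (8.5 + 2*6.9*0.08)/21.196 = 0.4531.
C2 = (2*K*(1-X) - dt)/denom = 0.198.
O2 = C0*I2 + C1*I1 + C2*O1
   = 0.3489*109 + 0.4531*28 + 0.198*145
   = 79.43 m^3/s.

79.43


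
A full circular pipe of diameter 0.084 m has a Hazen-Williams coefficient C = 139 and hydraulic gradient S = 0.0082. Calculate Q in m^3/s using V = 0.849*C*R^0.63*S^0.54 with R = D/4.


For a full circular pipe, R = D/4 = 0.084/4 = 0.021 m.
V = 0.849 * 139 * 0.021^0.63 * 0.0082^0.54
  = 0.849 * 139 * 0.0877 * 0.074724
  = 0.7734 m/s.
Pipe area A = pi*D^2/4 = pi*0.084^2/4 = 0.0055 m^2.
Q = A * V = 0.0055 * 0.7734 = 0.0043 m^3/s.

0.0043


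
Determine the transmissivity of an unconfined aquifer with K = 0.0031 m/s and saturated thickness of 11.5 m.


Transmissivity is defined as T = K * h.
T = 0.0031 * 11.5
  = 0.0357 m^2/s.

0.0357


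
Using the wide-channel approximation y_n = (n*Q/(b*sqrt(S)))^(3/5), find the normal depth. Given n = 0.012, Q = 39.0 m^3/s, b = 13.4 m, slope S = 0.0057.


We use the wide-channel approximation y_n = (n*Q/(b*sqrt(S)))^(3/5).
sqrt(S) = sqrt(0.0057) = 0.075498.
Numerator: n*Q = 0.012 * 39.0 = 0.468.
Denominator: b*sqrt(S) = 13.4 * 0.075498 = 1.011673.
arg = 0.4626.
y_n = 0.4626^(3/5) = 0.6297 m.

0.6297


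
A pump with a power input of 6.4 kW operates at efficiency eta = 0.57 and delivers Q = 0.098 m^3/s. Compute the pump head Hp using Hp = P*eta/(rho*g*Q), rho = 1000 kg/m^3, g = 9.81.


Pump head formula: Hp = P * eta / (rho * g * Q).
Numerator: P * eta = 6.4 * 1000 * 0.57 = 3648.0 W.
Denominator: rho * g * Q = 1000 * 9.81 * 0.098 = 961.38.
Hp = 3648.0 / 961.38 = 3.79 m.

3.79


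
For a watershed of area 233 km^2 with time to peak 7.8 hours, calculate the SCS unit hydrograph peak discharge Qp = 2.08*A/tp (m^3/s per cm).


SCS formula: Qp = 2.08 * A / tp.
Qp = 2.08 * 233 / 7.8
   = 484.64 / 7.8
   = 62.13 m^3/s per cm.

62.13


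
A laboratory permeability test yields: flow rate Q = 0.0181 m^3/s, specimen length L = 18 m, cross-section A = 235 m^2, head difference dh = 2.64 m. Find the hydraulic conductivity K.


From K = Q*L / (A*dh):
Numerator: Q*L = 0.0181 * 18 = 0.3258.
Denominator: A*dh = 235 * 2.64 = 620.4.
K = 0.3258 / 620.4 = 0.000525 m/s.

0.000525


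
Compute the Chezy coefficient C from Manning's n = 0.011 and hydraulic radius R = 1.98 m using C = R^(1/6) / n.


The Chezy coefficient relates to Manning's n through C = R^(1/6) / n.
R^(1/6) = 1.98^(1/6) = 1.120583.
C = 1.120583 / 0.011 = 101.87 m^(1/2)/s.

101.87


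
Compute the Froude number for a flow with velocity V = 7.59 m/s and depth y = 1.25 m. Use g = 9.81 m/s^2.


The Froude number is defined as Fr = V / sqrt(g*y).
g*y = 9.81 * 1.25 = 12.2625.
sqrt(g*y) = sqrt(12.2625) = 3.5018.
Fr = 7.59 / 3.5018 = 2.1675.

2.1675


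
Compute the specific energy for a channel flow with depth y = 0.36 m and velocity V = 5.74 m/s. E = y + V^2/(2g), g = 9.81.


Specific energy E = y + V^2/(2g).
Velocity head = V^2/(2g) = 5.74^2 / (2*9.81) = 32.9476 / 19.62 = 1.6793 m.
E = 0.36 + 1.6793 = 2.0393 m.

2.0393


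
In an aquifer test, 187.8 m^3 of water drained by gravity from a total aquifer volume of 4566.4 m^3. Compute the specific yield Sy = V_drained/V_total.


Specific yield Sy = Volume drained / Total volume.
Sy = 187.8 / 4566.4
   = 0.0411.

0.0411


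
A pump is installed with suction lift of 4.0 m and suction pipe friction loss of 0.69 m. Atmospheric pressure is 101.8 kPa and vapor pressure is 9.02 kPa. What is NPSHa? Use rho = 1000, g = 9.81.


NPSHa = p_atm/(rho*g) - z_s - hf_s - p_vap/(rho*g).
p_atm/(rho*g) = 101.8*1000 / (1000*9.81) = 10.377 m.
p_vap/(rho*g) = 9.02*1000 / (1000*9.81) = 0.919 m.
NPSHa = 10.377 - 4.0 - 0.69 - 0.919
      = 4.77 m.

4.77


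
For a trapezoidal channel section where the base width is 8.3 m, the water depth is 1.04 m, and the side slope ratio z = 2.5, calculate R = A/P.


For a trapezoidal section with side slope z:
A = (b + z*y)*y = (8.3 + 2.5*1.04)*1.04 = 11.336 m^2.
P = b + 2*y*sqrt(1 + z^2) = 8.3 + 2*1.04*sqrt(1 + 2.5^2) = 13.901 m.
R = A/P = 11.336 / 13.901 = 0.8155 m.

0.8155


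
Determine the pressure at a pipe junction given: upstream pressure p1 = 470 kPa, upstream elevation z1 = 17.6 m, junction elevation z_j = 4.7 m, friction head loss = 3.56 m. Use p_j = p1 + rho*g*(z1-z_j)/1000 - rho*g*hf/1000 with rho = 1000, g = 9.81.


Junction pressure: p_j = p1 + rho*g*(z1 - z_j)/1000 - rho*g*hf/1000.
Elevation term = 1000*9.81*(17.6 - 4.7)/1000 = 126.549 kPa.
Friction term = 1000*9.81*3.56/1000 = 34.924 kPa.
p_j = 470 + 126.549 - 34.924 = 561.63 kPa.

561.63


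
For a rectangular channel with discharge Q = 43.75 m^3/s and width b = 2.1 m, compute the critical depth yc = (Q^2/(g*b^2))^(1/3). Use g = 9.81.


Using yc = (Q^2 / (g * b^2))^(1/3):
Q^2 = 43.75^2 = 1914.06.
g * b^2 = 9.81 * 2.1^2 = 9.81 * 4.41 = 43.26.
Q^2 / (g*b^2) = 1914.06 / 43.26 = 44.2455.
yc = 44.2455^(1/3) = 3.5368 m.

3.5368


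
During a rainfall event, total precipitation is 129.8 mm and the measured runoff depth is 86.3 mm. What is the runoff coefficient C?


The runoff coefficient C = runoff depth / rainfall depth.
C = 86.3 / 129.8
  = 0.6649.

0.6649


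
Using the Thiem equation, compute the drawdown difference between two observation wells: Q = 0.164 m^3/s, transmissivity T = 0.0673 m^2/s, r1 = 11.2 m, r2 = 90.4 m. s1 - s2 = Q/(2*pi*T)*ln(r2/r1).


Thiem equation: s1 - s2 = Q/(2*pi*T) * ln(r2/r1).
ln(r2/r1) = ln(90.4/11.2) = 2.0883.
Q/(2*pi*T) = 0.164 / (2*pi*0.0673) = 0.164 / 0.4229 = 0.3878.
s1 - s2 = 0.3878 * 2.0883 = 0.8099 m.

0.8099


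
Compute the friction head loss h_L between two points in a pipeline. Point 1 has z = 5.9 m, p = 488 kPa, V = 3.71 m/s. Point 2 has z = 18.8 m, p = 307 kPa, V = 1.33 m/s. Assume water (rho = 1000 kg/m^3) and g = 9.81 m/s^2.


Total head at each section: H = z + p/(rho*g) + V^2/(2g).
H1 = 5.9 + 488*1000/(1000*9.81) + 3.71^2/(2*9.81)
   = 5.9 + 49.745 + 0.7015
   = 56.347 m.
H2 = 18.8 + 307*1000/(1000*9.81) + 1.33^2/(2*9.81)
   = 18.8 + 31.295 + 0.0902
   = 50.185 m.
h_L = H1 - H2 = 56.347 - 50.185 = 6.162 m.

6.162


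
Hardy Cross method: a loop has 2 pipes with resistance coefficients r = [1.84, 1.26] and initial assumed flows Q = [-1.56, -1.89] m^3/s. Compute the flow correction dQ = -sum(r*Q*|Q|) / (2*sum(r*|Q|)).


Numerator terms (r*Q*|Q|): 1.84*-1.56*|-1.56| = -4.4778; 1.26*-1.89*|-1.89| = -4.5008.
Sum of numerator = -8.9787.
Denominator terms (r*|Q|): 1.84*|-1.56| = 2.8704; 1.26*|-1.89| = 2.3814.
2 * sum of denominator = 2 * 5.2518 = 10.5036.
dQ = --8.9787 / 10.5036 = 0.8548 m^3/s.

0.8548


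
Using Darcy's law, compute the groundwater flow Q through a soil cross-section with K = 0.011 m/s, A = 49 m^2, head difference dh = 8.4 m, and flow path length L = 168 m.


Darcy's law: Q = K * A * i, where i = dh/L.
Hydraulic gradient i = 8.4 / 168 = 0.05.
Q = 0.011 * 49 * 0.05
  = 0.0269 m^3/s.

0.0269


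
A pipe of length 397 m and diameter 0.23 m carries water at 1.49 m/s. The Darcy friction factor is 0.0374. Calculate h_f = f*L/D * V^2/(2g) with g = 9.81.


Darcy-Weisbach equation: h_f = f * (L/D) * V^2/(2g).
f * L/D = 0.0374 * 397/0.23 = 64.5557.
V^2/(2g) = 1.49^2 / (2*9.81) = 2.2201 / 19.62 = 0.1132 m.
h_f = 64.5557 * 0.1132 = 7.305 m.

7.305


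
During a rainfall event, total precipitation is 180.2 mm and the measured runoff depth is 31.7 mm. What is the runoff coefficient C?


The runoff coefficient C = runoff depth / rainfall depth.
C = 31.7 / 180.2
  = 0.1759.

0.1759


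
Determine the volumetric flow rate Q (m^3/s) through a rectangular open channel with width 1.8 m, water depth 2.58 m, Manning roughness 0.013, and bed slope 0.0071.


For a rectangular channel, the cross-sectional area A = b * y = 1.8 * 2.58 = 4.64 m^2.
The wetted perimeter P = b + 2y = 1.8 + 2*2.58 = 6.96 m.
Hydraulic radius R = A/P = 4.64/6.96 = 0.6672 m.
Velocity V = (1/n)*R^(2/3)*S^(1/2) = (1/0.013)*0.6672^(2/3)*0.0071^(1/2) = 4.9493 m/s.
Discharge Q = A * V = 4.64 * 4.9493 = 22.984 m^3/s.

22.984


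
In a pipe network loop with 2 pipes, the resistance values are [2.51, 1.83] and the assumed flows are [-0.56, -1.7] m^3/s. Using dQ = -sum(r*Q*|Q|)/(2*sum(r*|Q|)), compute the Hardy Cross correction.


Numerator terms (r*Q*|Q|): 2.51*-0.56*|-0.56| = -0.7871; 1.83*-1.7*|-1.7| = -5.2887.
Sum of numerator = -6.0758.
Denominator terms (r*|Q|): 2.51*|-0.56| = 1.4056; 1.83*|-1.7| = 3.111.
2 * sum of denominator = 2 * 4.5166 = 9.0332.
dQ = --6.0758 / 9.0332 = 0.6726 m^3/s.

0.6726


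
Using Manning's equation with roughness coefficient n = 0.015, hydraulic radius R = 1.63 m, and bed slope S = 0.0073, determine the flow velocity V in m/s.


Manning's equation gives V = (1/n) * R^(2/3) * S^(1/2).
First, compute R^(2/3) = 1.63^(2/3) = 1.385.
Next, S^(1/2) = 0.0073^(1/2) = 0.08544.
Then 1/n = 1/0.015 = 66.67.
V = 66.67 * 1.385 * 0.08544 = 7.8891 m/s.

7.8891


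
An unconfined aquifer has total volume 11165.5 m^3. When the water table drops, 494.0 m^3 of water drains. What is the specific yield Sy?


Specific yield Sy = Volume drained / Total volume.
Sy = 494.0 / 11165.5
   = 0.0442.

0.0442


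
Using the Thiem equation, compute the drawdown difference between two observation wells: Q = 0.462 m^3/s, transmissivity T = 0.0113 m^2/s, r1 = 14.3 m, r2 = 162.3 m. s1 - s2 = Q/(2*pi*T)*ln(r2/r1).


Thiem equation: s1 - s2 = Q/(2*pi*T) * ln(r2/r1).
ln(r2/r1) = ln(162.3/14.3) = 2.4292.
Q/(2*pi*T) = 0.462 / (2*pi*0.0113) = 0.462 / 0.071 = 6.507.
s1 - s2 = 6.507 * 2.4292 = 15.8068 m.

15.8068


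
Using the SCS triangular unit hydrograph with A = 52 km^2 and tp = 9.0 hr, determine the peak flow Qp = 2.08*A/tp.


SCS formula: Qp = 2.08 * A / tp.
Qp = 2.08 * 52 / 9.0
   = 108.16 / 9.0
   = 12.02 m^3/s per cm.

12.02


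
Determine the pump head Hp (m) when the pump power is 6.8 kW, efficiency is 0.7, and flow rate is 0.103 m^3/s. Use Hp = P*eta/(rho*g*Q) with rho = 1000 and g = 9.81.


Pump head formula: Hp = P * eta / (rho * g * Q).
Numerator: P * eta = 6.8 * 1000 * 0.7 = 4760.0 W.
Denominator: rho * g * Q = 1000 * 9.81 * 0.103 = 1010.43.
Hp = 4760.0 / 1010.43 = 4.71 m.

4.71


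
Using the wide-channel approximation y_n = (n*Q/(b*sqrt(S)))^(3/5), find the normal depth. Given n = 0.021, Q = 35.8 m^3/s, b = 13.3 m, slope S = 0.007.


We use the wide-channel approximation y_n = (n*Q/(b*sqrt(S)))^(3/5).
sqrt(S) = sqrt(0.007) = 0.083666.
Numerator: n*Q = 0.021 * 35.8 = 0.7518.
Denominator: b*sqrt(S) = 13.3 * 0.083666 = 1.112758.
arg = 0.6756.
y_n = 0.6756^(3/5) = 0.7904 m.

0.7904


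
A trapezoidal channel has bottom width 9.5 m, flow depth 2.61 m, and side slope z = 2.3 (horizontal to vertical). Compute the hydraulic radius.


For a trapezoidal section with side slope z:
A = (b + z*y)*y = (9.5 + 2.3*2.61)*2.61 = 40.463 m^2.
P = b + 2*y*sqrt(1 + z^2) = 9.5 + 2*2.61*sqrt(1 + 2.3^2) = 22.592 m.
R = A/P = 40.463 / 22.592 = 1.791 m.

1.791


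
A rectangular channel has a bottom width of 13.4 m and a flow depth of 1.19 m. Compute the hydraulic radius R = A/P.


For a rectangular section:
Flow area A = b * y = 13.4 * 1.19 = 15.95 m^2.
Wetted perimeter P = b + 2y = 13.4 + 2*1.19 = 15.78 m.
Hydraulic radius R = A/P = 15.95 / 15.78 = 1.0105 m.

1.0105


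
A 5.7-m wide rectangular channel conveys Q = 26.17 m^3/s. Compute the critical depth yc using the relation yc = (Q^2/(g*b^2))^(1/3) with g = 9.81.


Using yc = (Q^2 / (g * b^2))^(1/3):
Q^2 = 26.17^2 = 684.87.
g * b^2 = 9.81 * 5.7^2 = 9.81 * 32.49 = 318.73.
Q^2 / (g*b^2) = 684.87 / 318.73 = 2.1487.
yc = 2.1487^(1/3) = 1.2904 m.

1.2904


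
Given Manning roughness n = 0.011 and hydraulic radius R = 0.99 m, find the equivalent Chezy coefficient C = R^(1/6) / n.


The Chezy coefficient relates to Manning's n through C = R^(1/6) / n.
R^(1/6) = 0.99^(1/6) = 0.998326.
C = 0.998326 / 0.011 = 90.76 m^(1/2)/s.

90.76


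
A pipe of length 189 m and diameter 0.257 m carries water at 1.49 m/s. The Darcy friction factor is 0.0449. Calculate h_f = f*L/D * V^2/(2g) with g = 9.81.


Darcy-Weisbach equation: h_f = f * (L/D) * V^2/(2g).
f * L/D = 0.0449 * 189/0.257 = 33.0198.
V^2/(2g) = 1.49^2 / (2*9.81) = 2.2201 / 19.62 = 0.1132 m.
h_f = 33.0198 * 0.1132 = 3.736 m.

3.736


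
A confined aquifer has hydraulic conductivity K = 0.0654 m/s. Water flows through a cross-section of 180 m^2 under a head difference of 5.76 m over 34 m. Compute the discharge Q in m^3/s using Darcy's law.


Darcy's law: Q = K * A * i, where i = dh/L.
Hydraulic gradient i = 5.76 / 34 = 0.169412.
Q = 0.0654 * 180 * 0.169412
  = 1.9943 m^3/s.

1.9943


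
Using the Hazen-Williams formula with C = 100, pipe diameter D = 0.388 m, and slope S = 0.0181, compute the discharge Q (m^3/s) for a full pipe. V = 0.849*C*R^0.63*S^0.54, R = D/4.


For a full circular pipe, R = D/4 = 0.388/4 = 0.097 m.
V = 0.849 * 100 * 0.097^0.63 * 0.0181^0.54
  = 0.849 * 100 * 0.229967 * 0.11459
  = 2.2373 m/s.
Pipe area A = pi*D^2/4 = pi*0.388^2/4 = 0.1182 m^2.
Q = A * V = 0.1182 * 2.2373 = 0.2645 m^3/s.

0.2645


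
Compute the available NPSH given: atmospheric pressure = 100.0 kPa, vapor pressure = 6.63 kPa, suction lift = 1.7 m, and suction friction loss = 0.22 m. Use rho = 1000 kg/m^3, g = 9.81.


NPSHa = p_atm/(rho*g) - z_s - hf_s - p_vap/(rho*g).
p_atm/(rho*g) = 100.0*1000 / (1000*9.81) = 10.194 m.
p_vap/(rho*g) = 6.63*1000 / (1000*9.81) = 0.676 m.
NPSHa = 10.194 - 1.7 - 0.22 - 0.676
      = 7.6 m.

7.6


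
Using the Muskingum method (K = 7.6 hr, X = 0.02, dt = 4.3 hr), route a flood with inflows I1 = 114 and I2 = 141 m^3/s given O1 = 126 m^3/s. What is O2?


Muskingum coefficients:
denom = 2*K*(1-X) + dt = 2*7.6*(1-0.02) + 4.3 = 19.196.
C0 = (dt - 2*K*X)/denom = (4.3 - 2*7.6*0.02)/19.196 = 0.2082.
C1 = (dt + 2*K*X)/denom = (4.3 + 2*7.6*0.02)/19.196 = 0.2398.
C2 = (2*K*(1-X) - dt)/denom = 0.552.
O2 = C0*I2 + C1*I1 + C2*O1
   = 0.2082*141 + 0.2398*114 + 0.552*126
   = 126.24 m^3/s.

126.24
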